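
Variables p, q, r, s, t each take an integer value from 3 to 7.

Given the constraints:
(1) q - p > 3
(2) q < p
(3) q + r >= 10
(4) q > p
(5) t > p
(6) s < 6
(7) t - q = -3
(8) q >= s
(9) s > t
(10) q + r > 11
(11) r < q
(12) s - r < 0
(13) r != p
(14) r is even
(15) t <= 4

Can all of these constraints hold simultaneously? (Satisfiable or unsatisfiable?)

Unsatisfiable

Constraints 2, 5, 9, 11, and 12 give q < p, p < t, t < s, s < r, r < q. Chaining: q < p < t < s < r < q, which forces q < q — impossible.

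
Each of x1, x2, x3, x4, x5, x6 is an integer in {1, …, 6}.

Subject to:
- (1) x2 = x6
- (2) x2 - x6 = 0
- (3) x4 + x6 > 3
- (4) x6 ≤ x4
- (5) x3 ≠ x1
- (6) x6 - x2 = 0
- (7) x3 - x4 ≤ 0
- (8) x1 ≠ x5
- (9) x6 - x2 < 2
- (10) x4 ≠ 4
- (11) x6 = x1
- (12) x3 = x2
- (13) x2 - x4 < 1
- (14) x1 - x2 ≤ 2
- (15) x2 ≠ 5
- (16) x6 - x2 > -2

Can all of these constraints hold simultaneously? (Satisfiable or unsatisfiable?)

From constraints 1, 11, and 12, x3 = x2 = x6 = x1, so x3 = x1. But constraint 5 says x3 ≠ x1. Contradiction.

Unsatisfiable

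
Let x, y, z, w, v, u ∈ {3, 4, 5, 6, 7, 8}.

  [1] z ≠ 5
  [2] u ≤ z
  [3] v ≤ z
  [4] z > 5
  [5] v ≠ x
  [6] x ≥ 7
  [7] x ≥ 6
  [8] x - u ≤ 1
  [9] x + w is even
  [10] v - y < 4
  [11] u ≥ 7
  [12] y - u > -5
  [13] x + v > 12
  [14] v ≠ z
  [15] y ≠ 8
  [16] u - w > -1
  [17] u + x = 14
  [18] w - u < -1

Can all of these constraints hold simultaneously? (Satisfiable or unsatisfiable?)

The assignment x = 7, y = 4, z = 7, w = 5, v = 6, u = 7 works:
  constraint 8 holds since x - u = 0.
  constraint 10 holds since v - y = 2.
The rest check out directly.

Satisfiable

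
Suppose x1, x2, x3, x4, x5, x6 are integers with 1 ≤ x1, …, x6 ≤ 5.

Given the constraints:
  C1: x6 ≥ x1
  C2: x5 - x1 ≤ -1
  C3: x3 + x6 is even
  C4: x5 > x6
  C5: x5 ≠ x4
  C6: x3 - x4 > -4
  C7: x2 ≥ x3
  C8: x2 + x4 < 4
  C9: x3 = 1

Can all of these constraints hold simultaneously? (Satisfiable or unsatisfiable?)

Unsatisfiable

Constraints 1, 2, and 4 give x5 < x1, x1 ≤ x6, x6 < x5. Chaining: x5 < x1 ≤ x6 < x5, which forces x5 < x5 — impossible.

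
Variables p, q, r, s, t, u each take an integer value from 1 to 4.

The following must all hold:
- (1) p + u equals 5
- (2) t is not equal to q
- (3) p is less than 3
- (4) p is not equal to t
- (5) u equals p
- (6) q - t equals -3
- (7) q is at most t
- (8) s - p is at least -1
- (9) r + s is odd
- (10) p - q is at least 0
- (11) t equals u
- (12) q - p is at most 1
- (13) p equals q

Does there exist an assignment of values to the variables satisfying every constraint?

Unsatisfiable

From constraints 5, 11, and 13, t = u = p = q, so t = q. But constraint 2 says t ≠ q. Contradiction.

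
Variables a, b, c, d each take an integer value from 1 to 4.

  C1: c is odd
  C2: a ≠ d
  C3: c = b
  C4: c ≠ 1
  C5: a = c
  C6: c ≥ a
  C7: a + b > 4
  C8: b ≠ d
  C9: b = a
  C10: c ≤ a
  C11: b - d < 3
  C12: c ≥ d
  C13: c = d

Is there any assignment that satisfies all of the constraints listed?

Unsatisfiable

From constraints 5, 9, and 13, b = a = c = d, so b = d. But constraint 8 says b ≠ d. Contradiction.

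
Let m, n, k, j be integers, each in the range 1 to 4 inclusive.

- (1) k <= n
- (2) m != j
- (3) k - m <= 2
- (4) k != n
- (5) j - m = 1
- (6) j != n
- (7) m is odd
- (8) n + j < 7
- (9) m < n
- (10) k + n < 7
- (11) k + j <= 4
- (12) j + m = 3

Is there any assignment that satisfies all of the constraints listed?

Satisfiable

Setting (m, n, k, j) = (1, 4, 1, 2) satisfies everything: constraint 3: k - m = 0; constraint 5: j - m = 1; constraint 8: n + j = 6, and the others follow.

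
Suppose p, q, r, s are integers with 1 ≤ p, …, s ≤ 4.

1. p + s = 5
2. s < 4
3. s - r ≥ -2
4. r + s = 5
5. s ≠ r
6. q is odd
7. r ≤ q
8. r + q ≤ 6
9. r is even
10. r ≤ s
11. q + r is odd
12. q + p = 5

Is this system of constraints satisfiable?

Setting (p, q, r, s) = (2, 3, 2, 3) satisfies everything: constraint 1: p + s = 5; constraint 3: s - r = 1, and the others follow.

Satisfiable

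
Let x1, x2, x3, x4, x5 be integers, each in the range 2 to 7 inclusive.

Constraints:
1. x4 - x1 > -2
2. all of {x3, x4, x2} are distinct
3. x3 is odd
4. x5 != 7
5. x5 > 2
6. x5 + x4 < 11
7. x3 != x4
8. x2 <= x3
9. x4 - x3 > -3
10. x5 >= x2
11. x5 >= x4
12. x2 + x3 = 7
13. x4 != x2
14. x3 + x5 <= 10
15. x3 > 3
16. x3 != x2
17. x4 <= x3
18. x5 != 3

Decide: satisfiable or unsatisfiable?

Satisfiable

One satisfying assignment is x1 = 4, x2 = 2, x3 = 5, x4 = 4, x5 = 4.
For the less obvious constraints — constraint 1: x4 - x1 = 0; constraint 6: x5 + x4 = 8; constraint 9: x4 - x3 = -1 — and the others hold by inspection.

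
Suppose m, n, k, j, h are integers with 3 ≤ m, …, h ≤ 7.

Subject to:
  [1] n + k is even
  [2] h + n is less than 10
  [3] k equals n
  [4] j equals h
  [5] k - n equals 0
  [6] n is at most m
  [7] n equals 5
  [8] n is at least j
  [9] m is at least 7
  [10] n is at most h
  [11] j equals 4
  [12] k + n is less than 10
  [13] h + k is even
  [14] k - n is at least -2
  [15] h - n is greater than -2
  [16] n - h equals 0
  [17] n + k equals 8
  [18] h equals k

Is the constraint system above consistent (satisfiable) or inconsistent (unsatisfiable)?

Unsatisfiable

Constraint 11 fixes j = 4 and constraint 7 fixes n = 5. Constraints 3, 4, and 18 give j = h = k = n, so j = n. But 4 ≠ 5 — contradiction.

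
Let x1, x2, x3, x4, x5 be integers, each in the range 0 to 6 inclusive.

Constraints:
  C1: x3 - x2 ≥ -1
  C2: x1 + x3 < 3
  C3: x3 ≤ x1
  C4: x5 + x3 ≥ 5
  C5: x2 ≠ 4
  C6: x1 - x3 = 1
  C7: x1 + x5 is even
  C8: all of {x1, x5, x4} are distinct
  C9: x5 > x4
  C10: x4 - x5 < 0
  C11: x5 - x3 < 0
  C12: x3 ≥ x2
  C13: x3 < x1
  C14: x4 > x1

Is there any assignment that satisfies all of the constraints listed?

Unsatisfiable

Constraints 9, 11, 13, and 14 give x3 < x1, x1 < x4, x4 < x5, x5 < x3. Chaining: x3 < x1 < x4 < x5 < x3, which forces x3 < x3 — impossible.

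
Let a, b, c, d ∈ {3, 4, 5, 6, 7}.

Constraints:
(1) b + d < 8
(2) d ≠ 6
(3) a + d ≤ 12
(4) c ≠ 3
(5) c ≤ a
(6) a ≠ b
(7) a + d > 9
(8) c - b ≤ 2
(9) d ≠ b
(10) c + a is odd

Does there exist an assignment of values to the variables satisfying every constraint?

One satisfying assignment is a = 7, b = 3, c = 4, d = 4.
For the less obvious constraints — constraint 1: b + d = 7; constraint 3: a + d = 11 — and the others hold by inspection.

Satisfiable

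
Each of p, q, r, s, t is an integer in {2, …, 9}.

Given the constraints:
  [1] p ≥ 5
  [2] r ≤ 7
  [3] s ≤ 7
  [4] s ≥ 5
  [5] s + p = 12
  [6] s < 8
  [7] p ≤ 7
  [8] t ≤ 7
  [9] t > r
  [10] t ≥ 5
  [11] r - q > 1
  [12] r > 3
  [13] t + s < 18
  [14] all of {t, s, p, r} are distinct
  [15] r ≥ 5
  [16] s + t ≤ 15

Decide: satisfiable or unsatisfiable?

Unsatisfiable

Constraints 1, 2, 3, 4, 7, 8, 10, and 15 confine each of t, s, p, r to the 3 values {5, …, 7}.
Constraint 14 requires all 4 of them to be distinct, but only 3 values are available — impossible by the pigeonhole principle.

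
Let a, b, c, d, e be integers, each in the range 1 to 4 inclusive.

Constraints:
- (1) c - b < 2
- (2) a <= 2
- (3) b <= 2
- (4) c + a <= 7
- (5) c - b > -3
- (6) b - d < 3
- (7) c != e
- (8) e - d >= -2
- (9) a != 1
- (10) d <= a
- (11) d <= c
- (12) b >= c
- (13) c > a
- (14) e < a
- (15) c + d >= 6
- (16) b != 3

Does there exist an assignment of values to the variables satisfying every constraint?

From constraints 3 and 12: c ≤ b ≤ 2. From constraints 2 and 10: d ≤ a ≤ 2. Hence c + d ≤ 4. But constraint 15 requires c + d ≥ 6, and 6 > 4. Contradiction.

Unsatisfiable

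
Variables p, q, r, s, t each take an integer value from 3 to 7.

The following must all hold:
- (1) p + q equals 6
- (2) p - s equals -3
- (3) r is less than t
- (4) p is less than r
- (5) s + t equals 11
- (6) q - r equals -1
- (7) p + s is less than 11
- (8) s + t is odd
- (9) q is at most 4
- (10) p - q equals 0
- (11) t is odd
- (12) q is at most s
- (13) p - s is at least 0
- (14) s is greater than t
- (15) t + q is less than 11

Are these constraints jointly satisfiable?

Unsatisfiable

Constraints 3, 4, 13, and 14 give p < r, r < t, t < s, s ≤ p. Chaining: p < r < t < s ≤ p, which forces p < p — impossible.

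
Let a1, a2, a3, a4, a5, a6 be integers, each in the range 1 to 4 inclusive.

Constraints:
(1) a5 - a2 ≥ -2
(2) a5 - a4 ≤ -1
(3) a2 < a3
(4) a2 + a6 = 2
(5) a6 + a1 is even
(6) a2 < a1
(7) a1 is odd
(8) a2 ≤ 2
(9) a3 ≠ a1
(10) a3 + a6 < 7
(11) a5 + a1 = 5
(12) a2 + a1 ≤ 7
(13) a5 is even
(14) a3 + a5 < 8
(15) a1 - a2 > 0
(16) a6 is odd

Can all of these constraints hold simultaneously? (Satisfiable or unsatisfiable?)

Setting (a1, a2, a3, a4, a5, a6) = (3, 1, 4, 4, 2, 1) satisfies everything: constraint 1: a5 - a2 = 1; constraint 2: a5 - a4 = -2; constraint 4: a2 + a6 = 2, and the others follow.

Satisfiable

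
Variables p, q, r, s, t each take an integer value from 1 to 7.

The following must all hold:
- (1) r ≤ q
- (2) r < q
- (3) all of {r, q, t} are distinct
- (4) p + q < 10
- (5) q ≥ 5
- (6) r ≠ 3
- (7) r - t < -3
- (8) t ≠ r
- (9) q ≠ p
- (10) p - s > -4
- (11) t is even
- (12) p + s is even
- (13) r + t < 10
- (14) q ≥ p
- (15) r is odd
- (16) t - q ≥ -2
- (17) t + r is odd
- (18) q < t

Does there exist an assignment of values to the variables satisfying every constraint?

Take p = 2, q = 5, r = 1, s = 4, t = 6. Then constraint 4: p + q = 7; constraint 7: r - t = -5; constraint 10: p - s = -2, and every other listed constraint is also met.

Satisfiable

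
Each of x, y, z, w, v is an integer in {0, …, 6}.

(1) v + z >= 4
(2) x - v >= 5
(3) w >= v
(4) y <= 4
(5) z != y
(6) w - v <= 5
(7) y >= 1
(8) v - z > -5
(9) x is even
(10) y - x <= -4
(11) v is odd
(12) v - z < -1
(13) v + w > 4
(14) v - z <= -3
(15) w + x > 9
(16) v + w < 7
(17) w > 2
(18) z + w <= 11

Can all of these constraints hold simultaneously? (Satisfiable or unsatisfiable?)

Satisfiable

Try x = 6, y = 1, z = 5, w = 5, v = 1.
Check constraint 1: v + z = 6; constraint 2: x - v = 5. The remaining constraints are straightforward to verify.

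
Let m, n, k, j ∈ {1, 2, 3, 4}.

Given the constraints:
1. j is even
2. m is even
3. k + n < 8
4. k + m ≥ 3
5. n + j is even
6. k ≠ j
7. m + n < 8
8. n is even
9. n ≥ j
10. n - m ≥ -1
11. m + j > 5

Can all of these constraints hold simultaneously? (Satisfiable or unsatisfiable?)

Take m = 2, n = 4, k = 2, j = 4. Then constraint 3: k + n = 6; constraint 4: k + m = 4; constraint 7: m + n = 6, and every other listed constraint is also met.

Satisfiable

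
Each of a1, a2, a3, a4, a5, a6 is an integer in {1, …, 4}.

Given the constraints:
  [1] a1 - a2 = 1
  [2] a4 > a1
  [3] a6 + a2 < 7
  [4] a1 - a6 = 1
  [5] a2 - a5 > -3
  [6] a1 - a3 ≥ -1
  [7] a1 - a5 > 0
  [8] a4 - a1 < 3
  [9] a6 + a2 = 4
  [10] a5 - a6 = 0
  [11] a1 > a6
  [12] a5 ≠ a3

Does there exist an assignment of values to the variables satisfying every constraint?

Satisfiable

Try a1 = 3, a2 = 2, a3 = 3, a4 = 4, a5 = 2, a6 = 2.
Check constraint 1: a1 - a2 = 1; constraint 3: a6 + a2 = 4; constraint 4: a1 - a6 = 1. The remaining constraints are straightforward to verify.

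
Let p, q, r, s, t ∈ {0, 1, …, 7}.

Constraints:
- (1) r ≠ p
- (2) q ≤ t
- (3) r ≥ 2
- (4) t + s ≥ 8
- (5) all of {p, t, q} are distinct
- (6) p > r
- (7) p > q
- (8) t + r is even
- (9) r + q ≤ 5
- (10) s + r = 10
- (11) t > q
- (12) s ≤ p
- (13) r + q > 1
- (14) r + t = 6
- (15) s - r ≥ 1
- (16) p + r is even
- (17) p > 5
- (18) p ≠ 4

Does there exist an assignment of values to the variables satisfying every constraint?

Setting (p, q, r, s, t) = (7, 0, 3, 7, 3) satisfies everything: constraint 4: t + s = 10; constraint 9: r + q = 3; constraint 10: s + r = 10, and the others follow.

Satisfiable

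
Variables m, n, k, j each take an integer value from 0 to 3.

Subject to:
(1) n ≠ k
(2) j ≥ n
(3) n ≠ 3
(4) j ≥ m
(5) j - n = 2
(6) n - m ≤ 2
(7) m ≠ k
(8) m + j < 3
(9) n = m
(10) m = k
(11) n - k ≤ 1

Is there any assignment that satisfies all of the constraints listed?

Unsatisfiable

From constraints 9 and 10, n = m = k, so n = k. But constraint 1 says n ≠ k. Contradiction.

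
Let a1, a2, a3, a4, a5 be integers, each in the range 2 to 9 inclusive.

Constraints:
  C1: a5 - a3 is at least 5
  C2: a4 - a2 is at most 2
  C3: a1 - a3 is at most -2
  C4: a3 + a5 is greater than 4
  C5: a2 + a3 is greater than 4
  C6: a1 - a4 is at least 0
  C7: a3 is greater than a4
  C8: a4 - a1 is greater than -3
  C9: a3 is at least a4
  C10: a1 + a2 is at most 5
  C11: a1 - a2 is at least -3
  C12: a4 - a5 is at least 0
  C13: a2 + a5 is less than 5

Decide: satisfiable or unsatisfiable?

Unsatisfiable

Constraints 1, 2, 3, 11, and 12 give a4 − a5 ≥ 0, a5 − a3 ≥ 5, a3 − a1 ≥ 2, a1 − a2 ≥ -3, a2 − a4 ≥ -2.
Adding all 5 inequalities: the left sides telescope to 0, and the right sides sum to 0 + 5 + 2 + (-3) + (-2) = 2. So 0 ≥ 2, which is false.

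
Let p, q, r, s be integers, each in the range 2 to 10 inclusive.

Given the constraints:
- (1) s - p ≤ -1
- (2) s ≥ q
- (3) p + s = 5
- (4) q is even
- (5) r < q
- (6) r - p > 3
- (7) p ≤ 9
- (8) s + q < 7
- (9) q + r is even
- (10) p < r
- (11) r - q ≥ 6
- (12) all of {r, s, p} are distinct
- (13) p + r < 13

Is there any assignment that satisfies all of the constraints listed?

Constraints 1, 2, 5, and 10 give r < q, q ≤ s, s < p, p < r. Chaining: r < q ≤ s < p < r, which forces r < r — impossible.

Unsatisfiable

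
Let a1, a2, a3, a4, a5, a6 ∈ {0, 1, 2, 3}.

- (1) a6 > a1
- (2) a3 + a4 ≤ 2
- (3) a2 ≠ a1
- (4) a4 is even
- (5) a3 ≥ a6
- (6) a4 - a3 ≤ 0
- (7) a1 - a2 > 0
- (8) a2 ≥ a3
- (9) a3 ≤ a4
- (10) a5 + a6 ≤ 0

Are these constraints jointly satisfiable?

Constraints 1, 5, 7, and 8 give a6 ≤ a3, a3 ≤ a2, a2 < a1, a1 < a6. Chaining: a6 ≤ a3 ≤ a2 < a1 < a6, which forces a6 < a6 — impossible.

Unsatisfiable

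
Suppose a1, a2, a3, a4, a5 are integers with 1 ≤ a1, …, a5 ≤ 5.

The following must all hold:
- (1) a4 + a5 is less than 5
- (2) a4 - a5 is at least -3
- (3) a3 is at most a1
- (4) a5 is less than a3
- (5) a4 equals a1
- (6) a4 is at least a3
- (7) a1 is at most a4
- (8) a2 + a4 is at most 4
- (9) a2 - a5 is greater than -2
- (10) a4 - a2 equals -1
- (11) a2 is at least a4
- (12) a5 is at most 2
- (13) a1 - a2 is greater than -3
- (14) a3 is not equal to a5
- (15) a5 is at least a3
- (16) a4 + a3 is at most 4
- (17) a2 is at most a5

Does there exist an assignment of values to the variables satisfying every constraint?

Unsatisfiable

Constraints 3, 4, 7, 11, and 17 give a4 ≤ a2, a2 ≤ a5, a5 < a3, a3 ≤ a1, a1 ≤ a4. Chaining: a4 ≤ a2 ≤ a5 < a3 ≤ a1 ≤ a4, which forces a4 < a4 — impossible.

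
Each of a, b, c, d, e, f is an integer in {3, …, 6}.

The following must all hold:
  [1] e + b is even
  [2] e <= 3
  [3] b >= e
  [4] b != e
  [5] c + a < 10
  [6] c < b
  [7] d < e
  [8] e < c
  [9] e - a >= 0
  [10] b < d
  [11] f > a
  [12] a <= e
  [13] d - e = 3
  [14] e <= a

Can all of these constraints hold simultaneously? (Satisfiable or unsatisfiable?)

Constraints 6, 7, 8, and 10 give b < d, d < e, e < c, c < b. Chaining: b < d < e < c < b, which forces b < b — impossible.

Unsatisfiable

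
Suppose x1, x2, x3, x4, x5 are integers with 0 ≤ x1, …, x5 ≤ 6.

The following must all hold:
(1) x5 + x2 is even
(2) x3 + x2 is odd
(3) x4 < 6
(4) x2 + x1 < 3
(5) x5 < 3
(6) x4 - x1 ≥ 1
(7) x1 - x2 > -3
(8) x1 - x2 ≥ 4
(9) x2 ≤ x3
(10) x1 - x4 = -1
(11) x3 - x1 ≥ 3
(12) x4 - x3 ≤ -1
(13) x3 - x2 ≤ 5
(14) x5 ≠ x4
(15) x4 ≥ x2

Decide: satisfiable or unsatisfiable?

Unsatisfiable

Constraints 6, 8, 12, and 13 give x2 − x3 ≥ -5, x3 − x4 ≥ 1, x4 − x1 ≥ 1, x1 − x2 ≥ 4.
Adding all 4 inequalities: the left sides telescope to 0, and the right sides sum to (-5) + 1 + 1 + 4 = 1. So 0 ≥ 1, which is false.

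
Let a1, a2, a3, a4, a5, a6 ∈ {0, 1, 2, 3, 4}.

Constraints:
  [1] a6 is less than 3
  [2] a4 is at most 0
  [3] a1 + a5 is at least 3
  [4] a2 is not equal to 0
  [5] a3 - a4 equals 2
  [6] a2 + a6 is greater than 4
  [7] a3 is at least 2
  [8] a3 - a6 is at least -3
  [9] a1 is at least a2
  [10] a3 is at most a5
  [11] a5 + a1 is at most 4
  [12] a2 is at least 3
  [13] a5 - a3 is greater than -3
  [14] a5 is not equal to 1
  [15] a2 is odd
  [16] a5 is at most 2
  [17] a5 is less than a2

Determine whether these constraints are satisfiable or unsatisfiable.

Unsatisfiable

From constraints 7 and 10: a5 ≥ a3 ≥ 2. From constraints 9 and 12: a1 ≥ a2 ≥ 3. Hence a5 + a1 ≥ 5. But constraint 11 requires a5 + a1 ≤ 4, and 4 < 5. Contradiction.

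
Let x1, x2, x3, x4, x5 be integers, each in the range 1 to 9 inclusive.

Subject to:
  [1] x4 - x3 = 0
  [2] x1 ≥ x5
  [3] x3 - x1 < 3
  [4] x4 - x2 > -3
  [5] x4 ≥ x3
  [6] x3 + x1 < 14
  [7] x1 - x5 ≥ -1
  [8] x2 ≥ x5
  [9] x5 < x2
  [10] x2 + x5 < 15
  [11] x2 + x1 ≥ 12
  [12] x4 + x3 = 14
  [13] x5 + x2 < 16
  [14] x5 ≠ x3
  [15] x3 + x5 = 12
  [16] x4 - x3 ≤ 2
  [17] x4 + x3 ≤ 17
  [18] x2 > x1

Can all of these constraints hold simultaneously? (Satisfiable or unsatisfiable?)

Satisfiable

One satisfying assignment is x1 = 5, x2 = 8, x3 = 7, x4 = 7, x5 = 5.
For the less obvious constraints — constraint 1: x4 - x3 = 0; constraint 3: x3 - x1 = 2; constraint 4: x4 - x2 = -1 — and the others hold by inspection.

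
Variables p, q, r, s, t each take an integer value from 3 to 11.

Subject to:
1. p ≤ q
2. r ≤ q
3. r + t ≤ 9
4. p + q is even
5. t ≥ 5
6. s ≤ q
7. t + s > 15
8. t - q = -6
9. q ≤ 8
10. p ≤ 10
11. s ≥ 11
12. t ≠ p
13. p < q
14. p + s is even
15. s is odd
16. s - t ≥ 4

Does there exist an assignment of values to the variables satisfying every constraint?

Unsatisfiable

From constraint 11: s ≥ 11. From constraints 6 and 9: s ≤ q and q ≤ 8, so s ≤ 8. But 8 < 11, so no value of s works.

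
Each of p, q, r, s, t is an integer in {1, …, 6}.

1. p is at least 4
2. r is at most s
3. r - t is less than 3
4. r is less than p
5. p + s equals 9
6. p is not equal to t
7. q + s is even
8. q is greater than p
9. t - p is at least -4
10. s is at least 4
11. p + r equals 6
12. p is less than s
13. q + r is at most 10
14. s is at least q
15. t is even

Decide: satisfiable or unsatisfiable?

Satisfiable

The assignment p = 4, q = 5, r = 2, s = 5, t = 2 works:
  constraint 3 holds since r - t = 0.
  constraint 5 holds since p + s = 9.
The rest check out directly.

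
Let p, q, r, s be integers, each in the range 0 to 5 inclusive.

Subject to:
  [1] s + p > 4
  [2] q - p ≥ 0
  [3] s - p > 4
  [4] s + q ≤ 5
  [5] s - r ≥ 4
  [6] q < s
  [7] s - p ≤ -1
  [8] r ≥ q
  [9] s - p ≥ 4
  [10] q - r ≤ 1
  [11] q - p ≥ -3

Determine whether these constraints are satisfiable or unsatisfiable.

Unsatisfiable

Constraints 5, 7, 10, and 11 give p − s ≥ 1, s − r ≥ 4, r − q ≥ -1, q − p ≥ -3.
Adding all 4 inequalities: the left sides telescope to 0, and the right sides sum to 1 + 4 + (-1) + (-3) = 1. So 0 ≥ 1, which is false.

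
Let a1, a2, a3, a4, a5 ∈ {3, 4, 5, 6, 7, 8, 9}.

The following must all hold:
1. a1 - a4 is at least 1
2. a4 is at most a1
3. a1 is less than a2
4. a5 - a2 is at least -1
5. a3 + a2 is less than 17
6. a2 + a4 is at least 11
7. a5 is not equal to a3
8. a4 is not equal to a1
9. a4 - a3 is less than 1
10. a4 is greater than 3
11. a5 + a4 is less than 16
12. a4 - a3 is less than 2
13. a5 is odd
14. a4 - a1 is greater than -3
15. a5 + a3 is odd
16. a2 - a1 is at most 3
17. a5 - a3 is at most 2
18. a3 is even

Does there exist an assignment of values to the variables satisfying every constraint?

Satisfiable

Setting (a1, a2, a3, a4, a5) = (7, 8, 6, 6, 7) satisfies everything: constraint 1: a1 - a4 = 1; constraint 4: a5 - a2 = -1; constraint 5: a3 + a2 = 14, and the others follow.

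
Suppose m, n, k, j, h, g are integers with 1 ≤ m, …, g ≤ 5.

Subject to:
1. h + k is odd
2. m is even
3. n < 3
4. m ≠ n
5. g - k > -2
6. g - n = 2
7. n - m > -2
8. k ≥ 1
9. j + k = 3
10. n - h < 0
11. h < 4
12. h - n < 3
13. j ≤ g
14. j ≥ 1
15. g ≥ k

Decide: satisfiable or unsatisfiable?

Try m = 2, n = 1, k = 2, j = 1, h = 3, g = 3.
Check constraint 5: g - k = 1; constraint 6: g - n = 2. The remaining constraints are straightforward to verify.

Satisfiable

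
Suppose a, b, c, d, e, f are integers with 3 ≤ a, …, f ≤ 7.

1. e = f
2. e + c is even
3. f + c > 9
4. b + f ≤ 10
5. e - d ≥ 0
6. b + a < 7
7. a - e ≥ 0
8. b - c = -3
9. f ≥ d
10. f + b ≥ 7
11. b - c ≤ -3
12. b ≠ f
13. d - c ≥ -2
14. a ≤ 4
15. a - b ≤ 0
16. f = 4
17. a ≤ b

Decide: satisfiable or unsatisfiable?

Unsatisfiable

Constraints 5, 7, 11, 13, and 15 give c − b ≥ 3, b − a ≥ 0, a − e ≥ 0, e − d ≥ 0, d − c ≥ -2.
Adding all 5 inequalities: the left sides telescope to 0, and the right sides sum to 3 + 0 + 0 + 0 + (-2) = 1. So 0 ≥ 1, which is false.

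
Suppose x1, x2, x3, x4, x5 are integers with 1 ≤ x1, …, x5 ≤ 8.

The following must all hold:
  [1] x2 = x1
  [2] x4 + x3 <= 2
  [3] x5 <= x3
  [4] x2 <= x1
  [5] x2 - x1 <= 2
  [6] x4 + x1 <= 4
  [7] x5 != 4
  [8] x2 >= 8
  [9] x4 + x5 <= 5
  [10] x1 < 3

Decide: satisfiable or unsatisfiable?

From constraints 4 and 8: x1 ≥ x2 and x2 ≥ 8, so x1 ≥ 8. From constraint 10: x1 ≤ 2. But 2 < 8, so no value of x1 works.

Unsatisfiable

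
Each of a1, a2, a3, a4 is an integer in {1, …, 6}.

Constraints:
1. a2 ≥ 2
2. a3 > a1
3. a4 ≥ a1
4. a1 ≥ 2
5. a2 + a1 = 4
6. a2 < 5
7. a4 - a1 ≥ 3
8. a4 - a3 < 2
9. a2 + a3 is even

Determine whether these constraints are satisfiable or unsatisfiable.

Satisfiable

One satisfying assignment is a1 = 2, a2 = 2, a3 = 6, a4 = 5.
For the less obvious constraints — constraint 5: a2 + a1 = 4; constraint 7: a4 - a1 = 3 — and the others hold by inspection.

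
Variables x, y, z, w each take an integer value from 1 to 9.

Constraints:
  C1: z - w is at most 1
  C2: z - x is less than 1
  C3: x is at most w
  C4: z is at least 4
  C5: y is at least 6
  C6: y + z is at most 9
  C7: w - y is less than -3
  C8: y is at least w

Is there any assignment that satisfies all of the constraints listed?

From constraint 5: y ≥ 6. From constraint 4: z ≥ 4. Hence y + z ≥ 10. But constraint 6 requires y + z ≤ 9, and 9 < 10. Contradiction.

Unsatisfiable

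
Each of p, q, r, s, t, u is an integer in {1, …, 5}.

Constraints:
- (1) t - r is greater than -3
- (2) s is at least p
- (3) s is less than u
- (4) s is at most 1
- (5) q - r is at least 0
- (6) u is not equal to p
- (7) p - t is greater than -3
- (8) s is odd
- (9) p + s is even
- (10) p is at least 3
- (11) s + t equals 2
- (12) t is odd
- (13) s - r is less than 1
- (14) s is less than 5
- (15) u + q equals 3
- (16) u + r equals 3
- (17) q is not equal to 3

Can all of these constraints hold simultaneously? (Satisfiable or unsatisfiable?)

Unsatisfiable

From constraint 10: p ≥ 3. From constraints 2 and 4: p ≤ s and s ≤ 1, so p ≤ 1. But 1 < 3, so no value of p works.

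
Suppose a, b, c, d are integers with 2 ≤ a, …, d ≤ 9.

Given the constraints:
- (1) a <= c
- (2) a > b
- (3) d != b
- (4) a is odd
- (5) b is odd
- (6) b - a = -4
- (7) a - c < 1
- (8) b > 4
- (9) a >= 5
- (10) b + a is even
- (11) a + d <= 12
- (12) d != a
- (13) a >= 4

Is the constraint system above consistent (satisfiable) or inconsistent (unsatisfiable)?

Satisfiable

Take a = 9, b = 5, c = 9, d = 3. Then constraint 6: b - a = -4; constraint 7: a - c = 0; constraint 11: a + d = 12, and every other listed constraint is also met.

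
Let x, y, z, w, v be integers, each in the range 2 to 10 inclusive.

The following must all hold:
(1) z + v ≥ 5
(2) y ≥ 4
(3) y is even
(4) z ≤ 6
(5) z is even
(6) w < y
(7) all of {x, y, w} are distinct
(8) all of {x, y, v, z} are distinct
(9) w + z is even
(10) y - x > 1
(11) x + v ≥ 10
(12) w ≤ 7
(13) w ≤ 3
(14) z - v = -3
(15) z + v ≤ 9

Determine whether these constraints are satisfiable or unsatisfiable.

Satisfiable

The assignment x = 7, y = 10, z = 2, w = 2, v = 5 works:
  constraint 1 holds since z + v = 7.
  constraint 10 holds since y - x = 3.
  constraint 11 holds since x + v = 12.
The rest check out directly.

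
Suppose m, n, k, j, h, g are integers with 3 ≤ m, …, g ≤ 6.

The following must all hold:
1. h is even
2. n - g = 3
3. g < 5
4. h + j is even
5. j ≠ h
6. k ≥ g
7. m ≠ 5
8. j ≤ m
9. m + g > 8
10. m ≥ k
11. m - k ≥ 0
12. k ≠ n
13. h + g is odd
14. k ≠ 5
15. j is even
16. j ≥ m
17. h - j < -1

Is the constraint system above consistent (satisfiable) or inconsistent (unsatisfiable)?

Satisfiable

One satisfying assignment is m = 6, n = 6, k = 3, j = 6, h = 4, g = 3.
For the less obvious constraints — constraint 2: n - g = 3; constraint 9: m + g = 9; constraint 11: m - k = 3 — and the others hold by inspection.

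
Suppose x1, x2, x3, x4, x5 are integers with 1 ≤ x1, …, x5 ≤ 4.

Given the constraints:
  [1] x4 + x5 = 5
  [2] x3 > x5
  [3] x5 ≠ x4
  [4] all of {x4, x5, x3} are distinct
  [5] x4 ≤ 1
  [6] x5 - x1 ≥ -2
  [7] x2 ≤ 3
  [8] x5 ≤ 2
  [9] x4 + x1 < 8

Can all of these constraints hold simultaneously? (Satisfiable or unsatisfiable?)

From constraint 5: x4 ≤ 1. From constraint 8: x5 ≤ 2. Hence x4 + x5 ≤ 3. But constraint 1 requires x4 + x5 = 5, and 5 > 3. Contradiction.

Unsatisfiable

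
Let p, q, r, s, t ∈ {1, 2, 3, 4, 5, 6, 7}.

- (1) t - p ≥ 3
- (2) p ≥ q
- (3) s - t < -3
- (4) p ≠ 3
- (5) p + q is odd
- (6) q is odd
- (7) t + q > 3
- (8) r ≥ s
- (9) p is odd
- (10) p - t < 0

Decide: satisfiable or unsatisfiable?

Constraint 9 makes p odd and constraint 6 makes q odd, so p + q must be even. Constraint 5 says p + q is odd — contradiction.

Unsatisfiable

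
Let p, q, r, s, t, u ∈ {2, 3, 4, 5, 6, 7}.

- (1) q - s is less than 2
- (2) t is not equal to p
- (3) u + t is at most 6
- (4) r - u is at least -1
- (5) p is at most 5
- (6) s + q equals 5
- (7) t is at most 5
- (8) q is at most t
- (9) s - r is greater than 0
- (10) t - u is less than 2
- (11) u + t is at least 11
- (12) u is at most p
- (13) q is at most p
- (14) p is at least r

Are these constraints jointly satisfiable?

From constraints 5 and 12: u ≤ p ≤ 5. From constraint 7: t ≤ 5. Hence u + t ≤ 10. But constraint 11 requires u + t ≥ 11, and 11 > 10. Contradiction.

Unsatisfiable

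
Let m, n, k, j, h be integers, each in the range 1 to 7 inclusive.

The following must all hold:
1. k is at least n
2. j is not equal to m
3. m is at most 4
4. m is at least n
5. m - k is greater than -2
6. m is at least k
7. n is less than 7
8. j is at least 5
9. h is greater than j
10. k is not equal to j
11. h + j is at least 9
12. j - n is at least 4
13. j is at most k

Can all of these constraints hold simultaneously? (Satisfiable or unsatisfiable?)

From constraints 8 and 13: k ≥ j and j ≥ 5, so k ≥ 5. From constraints 3 and 6: k ≤ m and m ≤ 4, so k ≤ 4. But 4 < 5, so no value of k works.

Unsatisfiable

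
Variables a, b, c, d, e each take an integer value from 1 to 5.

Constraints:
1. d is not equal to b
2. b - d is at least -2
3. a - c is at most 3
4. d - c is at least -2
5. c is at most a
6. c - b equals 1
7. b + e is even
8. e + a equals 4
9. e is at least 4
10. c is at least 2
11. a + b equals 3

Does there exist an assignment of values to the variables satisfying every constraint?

From constraint 9: e ≥ 4. From constraints 5 and 10: a ≥ c ≥ 2. Hence e + a ≥ 6. But constraint 8 requires e + a = 4, and 4 < 6. Contradiction.

Unsatisfiable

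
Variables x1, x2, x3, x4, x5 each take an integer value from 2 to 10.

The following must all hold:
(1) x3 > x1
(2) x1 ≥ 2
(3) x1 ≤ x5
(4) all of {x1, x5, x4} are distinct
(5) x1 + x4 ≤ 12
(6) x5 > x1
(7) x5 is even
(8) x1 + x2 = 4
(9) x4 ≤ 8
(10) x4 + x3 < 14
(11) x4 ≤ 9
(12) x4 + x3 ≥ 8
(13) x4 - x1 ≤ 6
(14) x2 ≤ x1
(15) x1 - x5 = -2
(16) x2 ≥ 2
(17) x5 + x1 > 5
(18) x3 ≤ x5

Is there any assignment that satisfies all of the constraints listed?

Take x1 = 2, x2 = 2, x3 = 4, x4 = 7, x5 = 4. Then constraint 5: x1 + x4 = 9; constraint 8: x1 + x2 = 4; constraint 10: x4 + x3 = 11, and every other listed constraint is also met.

Satisfiable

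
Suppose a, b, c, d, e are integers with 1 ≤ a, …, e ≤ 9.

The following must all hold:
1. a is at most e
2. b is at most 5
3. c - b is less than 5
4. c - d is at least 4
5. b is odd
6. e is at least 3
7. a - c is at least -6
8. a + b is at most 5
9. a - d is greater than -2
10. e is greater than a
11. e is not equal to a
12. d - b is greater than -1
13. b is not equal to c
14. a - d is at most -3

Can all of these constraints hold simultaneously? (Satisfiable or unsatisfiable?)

Constraints 4, 7, and 14 give a − c ≥ -6, c − d ≥ 4, d − a ≥ 3.
Adding all 3 inequalities: the left sides telescope to 0, and the right sides sum to (-6) + 4 + 3 = 1. So 0 ≥ 1, which is false.

Unsatisfiable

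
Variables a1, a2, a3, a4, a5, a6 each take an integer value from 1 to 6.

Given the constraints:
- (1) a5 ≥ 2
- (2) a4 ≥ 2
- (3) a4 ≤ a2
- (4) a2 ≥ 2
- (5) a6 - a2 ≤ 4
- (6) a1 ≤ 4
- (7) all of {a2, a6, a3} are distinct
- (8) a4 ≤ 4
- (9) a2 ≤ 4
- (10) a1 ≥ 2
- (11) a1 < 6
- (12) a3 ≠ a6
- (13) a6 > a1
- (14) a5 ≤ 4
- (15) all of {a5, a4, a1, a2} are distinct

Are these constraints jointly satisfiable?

Unsatisfiable

Constraints 1, 2, 4, 6, 8, 9, 10, and 14 confine each of a5, a4, a1, a2 to the 3 values {2, …, 4}.
Constraint 15 requires all 4 of them to be distinct, but only 3 values are available — impossible by the pigeonhole principle.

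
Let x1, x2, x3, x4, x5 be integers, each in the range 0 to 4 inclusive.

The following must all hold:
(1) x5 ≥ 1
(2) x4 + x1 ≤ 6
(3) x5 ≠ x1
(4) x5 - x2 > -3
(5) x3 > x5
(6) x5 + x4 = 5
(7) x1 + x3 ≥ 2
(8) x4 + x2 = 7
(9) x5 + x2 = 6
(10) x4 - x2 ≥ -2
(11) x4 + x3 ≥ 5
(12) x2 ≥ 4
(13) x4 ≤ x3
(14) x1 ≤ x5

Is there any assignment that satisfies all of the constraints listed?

Try x1 = 1, x2 = 4, x3 = 4, x4 = 3, x5 = 2.
Check constraint 2: x4 + x1 = 4; constraint 4: x5 - x2 = -2. The remaining constraints are straightforward to verify.

Satisfiable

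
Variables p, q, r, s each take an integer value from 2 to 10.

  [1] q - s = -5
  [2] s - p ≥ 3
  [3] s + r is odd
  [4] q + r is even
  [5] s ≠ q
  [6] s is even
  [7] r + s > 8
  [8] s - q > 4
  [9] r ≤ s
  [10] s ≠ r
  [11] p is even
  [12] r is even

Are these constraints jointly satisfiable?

Constraint 6 makes s even and constraint 12 makes r even, so s + r must be even. Constraint 3 says s + r is odd — contradiction.

Unsatisfiable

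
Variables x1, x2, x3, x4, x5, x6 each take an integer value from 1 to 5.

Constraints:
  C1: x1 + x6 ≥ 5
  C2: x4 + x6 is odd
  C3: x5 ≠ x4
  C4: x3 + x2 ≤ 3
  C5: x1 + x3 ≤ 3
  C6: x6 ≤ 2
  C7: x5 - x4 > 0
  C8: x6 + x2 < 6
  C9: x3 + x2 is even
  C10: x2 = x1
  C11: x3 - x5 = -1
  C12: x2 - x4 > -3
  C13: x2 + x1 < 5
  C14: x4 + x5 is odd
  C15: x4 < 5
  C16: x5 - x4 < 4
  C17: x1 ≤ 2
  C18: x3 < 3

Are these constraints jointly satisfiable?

From constraint 17: x1 ≤ 2. From constraint 6: x6 ≤ 2. Hence x1 + x6 ≤ 4. But constraint 1 requires x1 + x6 ≥ 5, and 5 > 4. Contradiction.

Unsatisfiable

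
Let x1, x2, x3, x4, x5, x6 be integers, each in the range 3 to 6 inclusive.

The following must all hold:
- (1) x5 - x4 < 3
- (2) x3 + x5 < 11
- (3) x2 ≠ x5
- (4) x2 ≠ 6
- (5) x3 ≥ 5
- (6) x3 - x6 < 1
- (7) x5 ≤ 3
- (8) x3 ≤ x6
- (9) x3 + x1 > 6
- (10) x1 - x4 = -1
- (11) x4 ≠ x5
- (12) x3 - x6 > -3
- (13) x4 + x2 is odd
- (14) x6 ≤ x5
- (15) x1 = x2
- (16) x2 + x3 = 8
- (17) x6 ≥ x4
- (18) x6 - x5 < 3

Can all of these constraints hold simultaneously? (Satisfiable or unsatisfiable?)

From constraints 5 and 8: x6 ≥ x3 and x3 ≥ 5, so x6 ≥ 5. From constraints 7 and 14: x6 ≤ x5 and x5 ≤ 3, so x6 ≤ 3. But 3 < 5, so no value of x6 works.

Unsatisfiable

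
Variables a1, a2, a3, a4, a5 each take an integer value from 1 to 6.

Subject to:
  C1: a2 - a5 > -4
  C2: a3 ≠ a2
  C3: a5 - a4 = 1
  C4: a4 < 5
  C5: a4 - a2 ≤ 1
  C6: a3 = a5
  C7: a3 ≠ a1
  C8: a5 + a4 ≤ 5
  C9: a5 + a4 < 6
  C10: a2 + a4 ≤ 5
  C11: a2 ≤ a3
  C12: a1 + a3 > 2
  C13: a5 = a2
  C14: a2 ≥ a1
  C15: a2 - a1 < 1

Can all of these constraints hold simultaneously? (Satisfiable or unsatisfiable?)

From constraints 6 and 13, a3 = a5 = a2, so a3 = a2. But constraint 2 says a3 ≠ a2. Contradiction.

Unsatisfiable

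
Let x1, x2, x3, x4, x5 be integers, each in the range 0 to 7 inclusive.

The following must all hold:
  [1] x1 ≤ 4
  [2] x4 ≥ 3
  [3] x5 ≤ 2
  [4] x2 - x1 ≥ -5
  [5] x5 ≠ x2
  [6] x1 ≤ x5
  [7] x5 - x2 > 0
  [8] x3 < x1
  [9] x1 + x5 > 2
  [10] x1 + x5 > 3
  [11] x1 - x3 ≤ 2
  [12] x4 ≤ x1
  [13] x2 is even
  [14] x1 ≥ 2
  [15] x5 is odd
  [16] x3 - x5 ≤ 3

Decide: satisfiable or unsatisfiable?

From constraints 2 and 12: x1 ≥ x4 and x4 ≥ 3, so x1 ≥ 3. From constraints 3 and 6: x1 ≤ x5 and x5 ≤ 2, so x1 ≤ 2. But 2 < 3, so no value of x1 works.

Unsatisfiable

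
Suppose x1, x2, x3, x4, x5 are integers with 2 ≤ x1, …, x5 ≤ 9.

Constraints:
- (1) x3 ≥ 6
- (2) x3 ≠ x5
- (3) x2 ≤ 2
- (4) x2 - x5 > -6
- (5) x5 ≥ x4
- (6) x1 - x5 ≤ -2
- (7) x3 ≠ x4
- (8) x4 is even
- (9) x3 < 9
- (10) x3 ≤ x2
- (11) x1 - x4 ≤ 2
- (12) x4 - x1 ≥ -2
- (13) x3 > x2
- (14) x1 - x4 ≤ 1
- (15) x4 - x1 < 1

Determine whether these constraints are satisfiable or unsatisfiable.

Unsatisfiable

From constraints 1 and 10: x2 ≥ x3 and x3 ≥ 6, so x2 ≥ 6. From constraint 3: x2 ≤ 2. But 2 < 6, so no value of x2 works.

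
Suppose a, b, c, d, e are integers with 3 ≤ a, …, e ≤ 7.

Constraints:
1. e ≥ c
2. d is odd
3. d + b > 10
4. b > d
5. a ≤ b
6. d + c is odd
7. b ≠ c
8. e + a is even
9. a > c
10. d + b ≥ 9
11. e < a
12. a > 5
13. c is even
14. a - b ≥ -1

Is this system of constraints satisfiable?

Satisfiable

One satisfying assignment is a = 6, b = 7, c = 4, d = 5, e = 4.
For the less obvious constraints — constraint 3: d + b = 12; constraint 10: d + b = 12 — and the others hold by inspection.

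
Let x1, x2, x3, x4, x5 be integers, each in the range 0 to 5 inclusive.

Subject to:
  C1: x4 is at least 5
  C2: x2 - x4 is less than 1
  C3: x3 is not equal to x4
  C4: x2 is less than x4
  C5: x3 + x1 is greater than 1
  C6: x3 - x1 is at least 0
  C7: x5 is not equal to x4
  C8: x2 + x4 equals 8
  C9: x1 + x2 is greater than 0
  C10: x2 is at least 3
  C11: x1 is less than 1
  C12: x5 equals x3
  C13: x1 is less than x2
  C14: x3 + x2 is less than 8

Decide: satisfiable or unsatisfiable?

Satisfiable

Take x1 = 0, x2 = 3, x3 = 3, x4 = 5, x5 = 3. Then constraint 2: x2 - x4 = -2; constraint 5: x3 + x1 = 3; constraint 6: x3 - x1 = 3, and every other listed constraint is also met.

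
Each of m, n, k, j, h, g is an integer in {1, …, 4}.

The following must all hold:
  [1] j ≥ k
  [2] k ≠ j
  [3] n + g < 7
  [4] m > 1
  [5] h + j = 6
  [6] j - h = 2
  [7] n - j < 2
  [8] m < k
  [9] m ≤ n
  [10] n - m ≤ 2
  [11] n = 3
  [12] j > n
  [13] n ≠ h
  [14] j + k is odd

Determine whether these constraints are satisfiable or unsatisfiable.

Setting (m, n, k, j, h, g) = (2, 3, 3, 4, 2, 1) satisfies everything: constraint 3: n + g = 4; constraint 5: h + j = 6, and the others follow.

Satisfiable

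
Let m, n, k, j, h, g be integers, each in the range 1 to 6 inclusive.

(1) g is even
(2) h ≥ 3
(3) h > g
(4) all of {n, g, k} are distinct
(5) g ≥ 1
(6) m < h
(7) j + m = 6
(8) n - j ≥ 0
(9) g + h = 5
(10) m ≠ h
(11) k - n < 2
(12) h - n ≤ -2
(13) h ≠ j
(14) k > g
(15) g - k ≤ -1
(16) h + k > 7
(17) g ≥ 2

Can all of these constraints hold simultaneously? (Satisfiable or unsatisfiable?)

Satisfiable

Setting (m, n, k, j, h, g) = (1, 5, 6, 5, 3, 2) satisfies everything: constraint 7: j + m = 6; constraint 8: n - j = 0; constraint 9: g + h = 5, and the others follow.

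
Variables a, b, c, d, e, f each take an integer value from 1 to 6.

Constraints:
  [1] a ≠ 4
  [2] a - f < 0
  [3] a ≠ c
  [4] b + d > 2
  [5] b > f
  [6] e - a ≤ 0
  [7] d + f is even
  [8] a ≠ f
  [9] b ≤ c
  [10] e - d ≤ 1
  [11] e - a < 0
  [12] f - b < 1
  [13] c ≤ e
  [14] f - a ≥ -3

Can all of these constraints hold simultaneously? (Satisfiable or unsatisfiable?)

Unsatisfiable

Constraints 2, 5, 9, 11, and 13 give c ≤ e, e < a, a < f, f < b, b ≤ c. Chaining: c ≤ e < a < f < b ≤ c, which forces c < c — impossible.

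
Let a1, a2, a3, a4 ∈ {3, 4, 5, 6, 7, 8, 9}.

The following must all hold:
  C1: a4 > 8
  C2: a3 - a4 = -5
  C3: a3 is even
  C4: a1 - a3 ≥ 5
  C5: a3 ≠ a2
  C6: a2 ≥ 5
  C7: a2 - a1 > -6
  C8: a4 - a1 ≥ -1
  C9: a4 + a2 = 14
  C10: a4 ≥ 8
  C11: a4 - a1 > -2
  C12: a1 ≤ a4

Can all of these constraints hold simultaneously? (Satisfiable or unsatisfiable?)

Satisfiable

Take a1 = 9, a2 = 5, a3 = 4, a4 = 9. Then constraint 2: a3 - a4 = -5; constraint 4: a1 - a3 = 5, and every other listed constraint is also met.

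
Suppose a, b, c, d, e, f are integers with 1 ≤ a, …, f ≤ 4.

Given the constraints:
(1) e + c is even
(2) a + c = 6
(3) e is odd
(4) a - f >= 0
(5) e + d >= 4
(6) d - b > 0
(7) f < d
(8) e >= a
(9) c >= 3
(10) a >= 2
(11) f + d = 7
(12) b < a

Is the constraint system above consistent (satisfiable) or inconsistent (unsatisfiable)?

Satisfiable

Take a = 3, b = 1, c = 3, d = 4, e = 3, f = 3. Then constraint 2: a + c = 6; constraint 4: a - f = 0, and every other listed constraint is also met.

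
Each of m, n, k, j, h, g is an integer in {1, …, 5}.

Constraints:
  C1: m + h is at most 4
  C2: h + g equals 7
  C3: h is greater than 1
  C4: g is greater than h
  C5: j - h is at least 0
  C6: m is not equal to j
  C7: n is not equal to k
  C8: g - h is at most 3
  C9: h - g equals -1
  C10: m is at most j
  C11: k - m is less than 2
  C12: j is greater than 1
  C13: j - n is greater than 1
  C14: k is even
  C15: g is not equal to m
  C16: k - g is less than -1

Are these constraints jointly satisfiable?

Satisfiable

Take m = 1, n = 1, k = 2, j = 3, h = 3, g = 4. Then constraint 1: m + h = 4; constraint 2: h + g = 7; constraint 5: j - h = 0, and every other listed constraint is also met.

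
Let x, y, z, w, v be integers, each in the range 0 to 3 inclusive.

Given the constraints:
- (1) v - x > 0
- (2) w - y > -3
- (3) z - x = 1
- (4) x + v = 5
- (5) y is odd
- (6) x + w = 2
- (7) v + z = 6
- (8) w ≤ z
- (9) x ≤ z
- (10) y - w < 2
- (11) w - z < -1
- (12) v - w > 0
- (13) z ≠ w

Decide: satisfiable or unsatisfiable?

The assignment x = 2, y = 1, z = 3, w = 0, v = 3 works:
  constraint 1 holds since v - x = 1.
  constraint 2 holds since w - y = -1.
  constraint 3 holds since z - x = 1.
The rest check out directly.

Satisfiable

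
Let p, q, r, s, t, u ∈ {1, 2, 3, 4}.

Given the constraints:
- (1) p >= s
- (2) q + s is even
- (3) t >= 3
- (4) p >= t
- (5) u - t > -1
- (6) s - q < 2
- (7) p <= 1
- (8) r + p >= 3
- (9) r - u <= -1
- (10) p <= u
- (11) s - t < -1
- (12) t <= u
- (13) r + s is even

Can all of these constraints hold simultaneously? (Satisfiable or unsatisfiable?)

From constraints 3 and 4: p ≥ t and t ≥ 3, so p ≥ 3. From constraint 7: p ≤ 1. But 1 < 3, so no value of p works.

Unsatisfiable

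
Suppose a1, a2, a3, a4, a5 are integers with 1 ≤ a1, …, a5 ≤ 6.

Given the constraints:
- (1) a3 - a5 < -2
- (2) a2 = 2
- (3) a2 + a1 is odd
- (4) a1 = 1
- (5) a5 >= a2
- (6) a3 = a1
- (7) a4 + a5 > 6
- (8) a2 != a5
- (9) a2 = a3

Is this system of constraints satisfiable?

Constraint 2 fixes a2 = 2 and constraint 4 fixes a1 = 1. Constraints 6 and 9 give a2 = a3 = a1, so a2 = a1. But 2 ≠ 1 — contradiction.

Unsatisfiable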